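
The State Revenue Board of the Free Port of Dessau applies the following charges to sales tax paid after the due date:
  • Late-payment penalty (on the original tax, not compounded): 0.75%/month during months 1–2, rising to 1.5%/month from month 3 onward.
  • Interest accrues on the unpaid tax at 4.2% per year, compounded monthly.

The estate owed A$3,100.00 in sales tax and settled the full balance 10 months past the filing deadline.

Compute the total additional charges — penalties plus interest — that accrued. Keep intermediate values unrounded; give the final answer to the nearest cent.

A$528.72

Penalty, months 1–2: 2 × 0.75% × A$3,100.00 = A$46.50
Penalty, months 3–10: 8 × 1.5% × A$3,100.00 = A$372.00
Interest (4.2%/yr ÷ 12 = 0.35%/month): A$3,100.00 × ((1 + 0.0035)^10 − 1) = A$110.2249…
Penalties + interest = A$418.5000 + A$110.2249… = A$528.72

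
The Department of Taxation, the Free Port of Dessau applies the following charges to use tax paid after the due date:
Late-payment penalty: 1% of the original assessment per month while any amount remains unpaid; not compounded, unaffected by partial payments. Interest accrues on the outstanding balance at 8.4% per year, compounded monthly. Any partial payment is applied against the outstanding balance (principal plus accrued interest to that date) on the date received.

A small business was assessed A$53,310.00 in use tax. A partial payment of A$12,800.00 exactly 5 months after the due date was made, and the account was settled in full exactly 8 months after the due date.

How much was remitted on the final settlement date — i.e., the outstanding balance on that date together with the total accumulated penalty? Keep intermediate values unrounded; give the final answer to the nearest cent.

Monthly rate = 8.4% ÷ 12 = 0.7%
Balance at month 5: A$53,310.0000 × (1 + 0.007)^5 = A$55,202.1554…
After A$12,800.00 payment: A$55,202.1554… − A$12,800.00 = A$42,402.1554…
Balance at month 8: A$42,402.1554… × (1 + 0.007)^3 = A$43,298.8483…
Penalty: 8 × 1% × A$53,310.00 = A$4,264.80
Final settlement = outstanding balance + penalty = A$43,298.8483… + A$4,264.80 = A$47,563.65

A$47,563.65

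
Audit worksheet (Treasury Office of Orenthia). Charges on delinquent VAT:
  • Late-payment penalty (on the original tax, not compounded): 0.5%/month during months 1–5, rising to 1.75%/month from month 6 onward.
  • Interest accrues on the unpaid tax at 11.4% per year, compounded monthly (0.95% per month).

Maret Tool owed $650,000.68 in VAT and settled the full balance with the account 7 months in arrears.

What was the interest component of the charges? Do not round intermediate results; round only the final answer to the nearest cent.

$44,476.65

Interest: $650,000.68 × ((1 + 0.0095)^7 − 1) = $650,000.68 × 0.0684255… = $44,476.6507…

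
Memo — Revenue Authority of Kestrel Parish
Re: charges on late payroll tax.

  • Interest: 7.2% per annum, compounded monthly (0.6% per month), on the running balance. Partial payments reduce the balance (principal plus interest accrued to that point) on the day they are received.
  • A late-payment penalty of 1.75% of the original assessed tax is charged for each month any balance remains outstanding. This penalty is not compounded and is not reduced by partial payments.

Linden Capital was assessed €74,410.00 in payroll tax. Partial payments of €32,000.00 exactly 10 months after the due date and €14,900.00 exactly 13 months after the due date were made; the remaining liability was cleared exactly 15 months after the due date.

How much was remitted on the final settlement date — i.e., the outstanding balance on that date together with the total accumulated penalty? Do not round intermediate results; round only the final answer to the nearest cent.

€52,877.32

Balance at month 10: €74,410.0000 × (1 + 0.006)^10 = €78,997.0933…
After €32,000.00 payment: €78,997.0933… − €32,000.00 = €46,997.0933…
Balance at month 13: €46,997.0933… × (1 + 0.006)^3 = €47,848.1268…
After €14,900.00 payment: €47,848.1268… − €14,900.00 = €32,948.1268…
Balance at month 15: €32,948.1268… × (1 + 0.006)^2 = €33,344.6905…
Penalty: 15 × 1.75% × €74,410.00 = €19,532.63…
Final settlement = outstanding balance + penalty = €33,344.6905… + €19,532.63… = €52,877.32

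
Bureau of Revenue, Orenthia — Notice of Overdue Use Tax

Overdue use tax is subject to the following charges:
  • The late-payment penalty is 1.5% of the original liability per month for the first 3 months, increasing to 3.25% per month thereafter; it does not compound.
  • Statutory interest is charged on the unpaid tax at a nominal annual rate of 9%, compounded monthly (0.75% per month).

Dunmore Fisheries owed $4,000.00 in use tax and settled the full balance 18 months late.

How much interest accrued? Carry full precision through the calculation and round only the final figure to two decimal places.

$575.84

Interest: $4,000.00 × ((1 + 0.0075)^18 − 1) = $4,000.00 × 0.1439604… = $575.8416…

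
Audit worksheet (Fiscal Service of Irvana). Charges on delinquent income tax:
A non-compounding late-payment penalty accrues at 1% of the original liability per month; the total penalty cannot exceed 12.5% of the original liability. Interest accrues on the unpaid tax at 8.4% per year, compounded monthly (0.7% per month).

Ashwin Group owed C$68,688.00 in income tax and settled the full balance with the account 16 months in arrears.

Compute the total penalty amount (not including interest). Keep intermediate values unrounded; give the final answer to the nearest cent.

Penalty (uncapped): 16 × 1% × C$68,688.00 = C$10,990.08; cap = 12.5% × C$68,688.00 = C$8,586.00 → penalty = C$8,586.00

C$8,586.00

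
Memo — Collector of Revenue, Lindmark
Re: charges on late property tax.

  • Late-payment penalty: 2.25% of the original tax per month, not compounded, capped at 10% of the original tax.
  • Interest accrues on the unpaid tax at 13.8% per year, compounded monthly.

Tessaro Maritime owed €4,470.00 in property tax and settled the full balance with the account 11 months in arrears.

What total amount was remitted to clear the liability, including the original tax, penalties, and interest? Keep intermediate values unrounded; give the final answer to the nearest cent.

Penalty (uncapped): 11 × 2.25% × €4,470.00 = €1,106.33…; cap = 10% × €4,470.00 = €447.00 → penalty = €447.00
Interest (13.8%/yr ÷ 12 = 1.15%/month): €4,470.00 × ((1 + 0.0115)^11 − 1) = €599.1166…
Total = €4,470.00 + €447.0000 + €599.1166… = €5,516.12

€5,516.12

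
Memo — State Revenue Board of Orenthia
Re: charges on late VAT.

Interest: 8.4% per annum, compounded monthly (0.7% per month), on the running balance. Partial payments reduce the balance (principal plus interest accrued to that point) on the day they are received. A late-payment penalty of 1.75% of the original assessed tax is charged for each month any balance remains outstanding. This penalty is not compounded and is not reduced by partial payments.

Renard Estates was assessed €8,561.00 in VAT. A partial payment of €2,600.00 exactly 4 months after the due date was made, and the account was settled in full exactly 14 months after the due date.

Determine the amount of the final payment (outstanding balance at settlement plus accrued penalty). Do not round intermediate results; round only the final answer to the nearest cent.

€8,748.84

Balance at month 4: €8,561.0000 × (1 + 0.007)^4 = €8,803.2367…
After €2,600.00 payment: €8,803.2367… − €2,600.00 = €6,203.2367…
Balance at month 14: €6,203.2367… × (1 + 0.007)^10 = €6,651.3999…
Penalty: 14 × 1.75% × €8,561.00 = €2,097.45…
Final settlement = outstanding balance + penalty = €6,651.3999… + €2,097.45… = €8,748.84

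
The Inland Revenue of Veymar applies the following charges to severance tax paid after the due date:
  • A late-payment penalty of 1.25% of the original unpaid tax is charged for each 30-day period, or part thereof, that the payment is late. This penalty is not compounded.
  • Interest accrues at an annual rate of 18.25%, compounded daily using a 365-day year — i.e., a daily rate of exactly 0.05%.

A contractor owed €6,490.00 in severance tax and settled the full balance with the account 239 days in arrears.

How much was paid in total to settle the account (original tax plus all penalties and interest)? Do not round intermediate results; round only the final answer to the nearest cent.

€7,962.58

Penalty periods: ⌈239/30⌉ = 8; penalty = 8 × 1.25% × €6,490.00 = €649.00
Interest: €6,490.00 × ((1 + 0.0005)^239 − 1) = €6,490.00 × 0.12689959… = €823.5783…
Total = €6,490.00 + €649.0000 + €823.5783… = €7,962.58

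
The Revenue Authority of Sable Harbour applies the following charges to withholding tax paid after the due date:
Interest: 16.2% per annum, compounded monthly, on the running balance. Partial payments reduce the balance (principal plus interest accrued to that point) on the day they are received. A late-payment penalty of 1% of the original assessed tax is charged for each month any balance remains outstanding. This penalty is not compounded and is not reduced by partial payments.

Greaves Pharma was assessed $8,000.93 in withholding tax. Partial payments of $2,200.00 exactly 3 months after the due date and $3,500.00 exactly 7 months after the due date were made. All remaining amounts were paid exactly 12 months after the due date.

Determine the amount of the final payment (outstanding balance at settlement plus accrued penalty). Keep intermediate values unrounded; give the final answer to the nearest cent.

Monthly rate = 16.2% ÷ 12 = 1.35%
Balance at month 3: $8,000.9300 × (1 + 0.0135)^3 = $8,329.3619…
After $2,200.00 payment: $8,329.3619… − $2,200.00 = $6,129.3619…
Balance at month 7: $6,129.3619… × (1 + 0.0135)^4 = $6,467.1104…
After $3,500.00 payment: $6,467.1104… − $3,500.00 = $2,967.1104…
Balance at month 12: $2,967.1104… × (1 + 0.0135)^5 = $3,172.8714…
Penalty: 12 × 1% × $8,000.93 = $960.11…
Final settlement = outstanding balance + penalty = $3,172.8714… + $960.11… = $4,132.98

$4,132.98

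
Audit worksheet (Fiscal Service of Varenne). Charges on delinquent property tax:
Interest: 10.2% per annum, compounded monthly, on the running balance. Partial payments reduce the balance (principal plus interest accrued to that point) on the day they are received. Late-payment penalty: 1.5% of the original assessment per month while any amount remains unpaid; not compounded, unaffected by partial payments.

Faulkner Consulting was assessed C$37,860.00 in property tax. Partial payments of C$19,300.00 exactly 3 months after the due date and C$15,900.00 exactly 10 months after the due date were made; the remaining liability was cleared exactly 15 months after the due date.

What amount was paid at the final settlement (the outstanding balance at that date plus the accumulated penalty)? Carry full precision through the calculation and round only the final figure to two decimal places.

C$13,553.09

Monthly rate = 10.2% ÷ 12 = 0.85%
Balance at month 3: C$37,860.0000 × (1 + 0.0085)^3 = C$38,833.6594…
After C$19,300.00 payment: C$38,833.6594… − C$19,300.00 = C$19,533.6594…
Balance at month 10: C$19,533.6594… × (1 + 0.0085)^7 = C$20,725.9730…
After C$15,900.00 payment: C$20,725.9730… − C$15,900.00 = C$4,825.9730…
Balance at month 15: C$4,825.9730… × (1 + 0.0085)^5 = C$5,034.5934…
Penalty: 15 × 1.5% × C$37,860.00 = C$8,518.50
Final settlement = outstanding balance + penalty = C$5,034.5934… + C$8,518.50 = C$13,553.09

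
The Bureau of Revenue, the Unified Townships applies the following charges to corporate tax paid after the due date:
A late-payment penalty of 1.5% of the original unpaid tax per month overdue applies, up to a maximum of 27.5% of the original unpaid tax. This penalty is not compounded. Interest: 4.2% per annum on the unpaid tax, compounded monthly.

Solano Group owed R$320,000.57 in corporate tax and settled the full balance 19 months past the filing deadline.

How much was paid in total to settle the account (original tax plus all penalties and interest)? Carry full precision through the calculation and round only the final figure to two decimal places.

Penalty (uncapped): 19 × 1.5% × R$320,000.57 = R$91,200.16…; cap = 27.5% × R$320,000.57 = R$88,000.16… → penalty = R$88,000.16…
Interest (4.2%/yr ÷ 12 = 0.35%/month): R$320,000.57 × ((1 + 0.0035)^19 − 1) = R$21,963.8419…
Total = R$320,000.57 + R$88,000.1568… + R$21,963.8419… = R$429,964.57

R$429,964.57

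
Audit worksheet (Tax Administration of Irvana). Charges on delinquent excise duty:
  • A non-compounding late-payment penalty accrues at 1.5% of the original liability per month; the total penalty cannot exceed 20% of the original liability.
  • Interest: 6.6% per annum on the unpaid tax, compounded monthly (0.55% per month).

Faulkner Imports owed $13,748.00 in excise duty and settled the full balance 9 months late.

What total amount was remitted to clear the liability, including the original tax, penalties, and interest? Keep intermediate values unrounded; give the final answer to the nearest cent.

$16,299.67

Penalty: 9 × 1.5% × $13,748.00 = $1,855.98 (below the 20% cap of $2,749.60)
Interest: $13,748.00 × ((1 + 0.0055)^9 − 1) = $13,748.00 × 0.0506031… = $695.6913…
Total = $13,748.00 + $1,855.9800 + $695.6913… = $16,299.67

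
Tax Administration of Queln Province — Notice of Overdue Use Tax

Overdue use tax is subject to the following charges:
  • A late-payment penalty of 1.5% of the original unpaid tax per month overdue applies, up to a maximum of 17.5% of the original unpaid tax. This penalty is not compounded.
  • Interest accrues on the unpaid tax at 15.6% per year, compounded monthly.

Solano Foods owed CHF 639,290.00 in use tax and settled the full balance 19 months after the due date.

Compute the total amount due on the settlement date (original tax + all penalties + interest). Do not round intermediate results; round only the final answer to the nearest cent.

CHF 928,979.82

Penalty (uncapped): 19 × 1.5% × CHF 639,290.00 = CHF 182,197.65; cap = 17.5% × CHF 639,290.00 = CHF 111,875.75 → penalty = CHF 111,875.75
Interest (15.6%/yr ÷ 12 = 1.3%/month): CHF 639,290.00 × ((1 + 0.013)^19 − 1) = CHF 177,814.0685…
Total = CHF 639,290.00 + CHF 111,875.7500 + CHF 177,814.0685… = CHF 928,979.82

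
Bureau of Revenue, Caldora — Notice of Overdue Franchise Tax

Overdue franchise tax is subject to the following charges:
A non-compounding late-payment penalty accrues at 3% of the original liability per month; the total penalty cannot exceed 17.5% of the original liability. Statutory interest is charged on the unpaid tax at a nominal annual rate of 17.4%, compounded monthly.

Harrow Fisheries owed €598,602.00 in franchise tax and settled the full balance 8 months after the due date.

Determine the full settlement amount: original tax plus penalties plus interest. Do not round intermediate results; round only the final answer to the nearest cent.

Penalty (uncapped): 8 × 3% × €598,602.00 = €143,664.48; cap = 17.5% × €598,602.00 = €104,755.35 → penalty = €104,755.35
Interest (17.4%/yr ÷ 12 = 1.45%/month): €598,602.00 × ((1 + 0.0145)^8 − 1) = €73,065.8710…
Total = €598,602.00 + €104,755.3500 + €73,065.8710… = €776,423.22

€776,423.22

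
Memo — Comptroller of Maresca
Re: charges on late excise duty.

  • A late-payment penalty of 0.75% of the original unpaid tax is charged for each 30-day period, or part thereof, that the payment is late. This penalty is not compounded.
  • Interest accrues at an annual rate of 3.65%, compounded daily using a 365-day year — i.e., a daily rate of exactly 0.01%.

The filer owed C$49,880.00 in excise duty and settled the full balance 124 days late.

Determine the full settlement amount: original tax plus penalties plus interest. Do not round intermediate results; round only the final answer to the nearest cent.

C$52,372.83

Penalty periods: ⌈124/30⌉ = 5; penalty = 5 × 0.75% × C$49,880.00 = C$1,870.50
Interest: C$49,880.00 × ((1 + 0.0001)^124 − 1) = C$49,880.00 × 0.01247657… = C$622.3314…
Total = C$49,880.00 + C$1,870.5000 + C$622.3314… = C$52,372.83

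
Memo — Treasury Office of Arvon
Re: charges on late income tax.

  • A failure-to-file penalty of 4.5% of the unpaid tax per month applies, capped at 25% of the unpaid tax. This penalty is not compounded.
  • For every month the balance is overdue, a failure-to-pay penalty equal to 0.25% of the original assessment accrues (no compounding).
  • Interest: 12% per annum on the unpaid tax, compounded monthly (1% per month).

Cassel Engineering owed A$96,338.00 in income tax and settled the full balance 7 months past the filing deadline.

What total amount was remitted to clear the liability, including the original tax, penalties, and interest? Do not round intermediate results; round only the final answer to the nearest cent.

Failure-to-file: 7 × 4.5% × A$96,338.00 = A$30,346.47, capped at 25% × A$96,338.00 = A$24,084.50
Failure-to-pay penalty = 0.25% × A$96,338.00 × 7 mo = A$1,685.92…
Interest: A$96,338.00 × ((1 + 0.01)^7 − 1) = A$96,338.00 × 0.0721354… = A$6,949.3756…
Total = A$96,338.00 + A$25,770.4150 + A$6,949.3756… = A$129,057.79

A$129,057.79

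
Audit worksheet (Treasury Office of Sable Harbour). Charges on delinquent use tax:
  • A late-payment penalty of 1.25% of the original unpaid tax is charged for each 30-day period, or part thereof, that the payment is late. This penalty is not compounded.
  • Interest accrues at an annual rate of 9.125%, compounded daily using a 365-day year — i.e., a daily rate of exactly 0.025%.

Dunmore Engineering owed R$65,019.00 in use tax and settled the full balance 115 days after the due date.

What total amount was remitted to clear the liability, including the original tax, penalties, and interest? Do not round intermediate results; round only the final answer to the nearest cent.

Penalty periods: ⌈115/30⌉ = 4; penalty = 4 × 1.25% × R$65,019.00 = R$3,250.95
Interest: R$65,019.00 × ((1 + 0.00025)^115 − 1) = R$65,019.00 × 0.02916357… = R$1,896.1863…
Total = R$65,019.00 + R$3,250.9500 + R$1,896.1863… = R$70,166.14

R$70,166.14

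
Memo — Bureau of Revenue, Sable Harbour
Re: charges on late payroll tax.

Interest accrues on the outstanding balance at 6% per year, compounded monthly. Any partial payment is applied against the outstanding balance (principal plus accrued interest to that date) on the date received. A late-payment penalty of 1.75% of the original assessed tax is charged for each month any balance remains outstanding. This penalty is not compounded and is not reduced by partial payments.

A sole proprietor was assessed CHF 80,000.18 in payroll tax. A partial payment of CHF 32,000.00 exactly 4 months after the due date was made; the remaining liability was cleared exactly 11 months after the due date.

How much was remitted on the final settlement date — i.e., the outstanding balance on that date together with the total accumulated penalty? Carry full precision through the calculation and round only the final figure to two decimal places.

CHF 66,774.95

Monthly rate = 6% ÷ 12 = 0.5%
Balance at month 4: CHF 80,000.1800 × (1 + 0.005)^4 = CHF 81,612.2237…
After CHF 32,000.00 payment: CHF 81,612.2237… − CHF 32,000.00 = CHF 49,612.2237…
Balance at month 11: CHF 49,612.2237… × (1 + 0.005)^7 = CHF 51,374.9161…
Penalty: 11 × 1.75% × CHF 80,000.18 = CHF 15,400.03…
Final settlement = outstanding balance + penalty = CHF 51,374.9161… + CHF 15,400.03… = CHF 66,774.95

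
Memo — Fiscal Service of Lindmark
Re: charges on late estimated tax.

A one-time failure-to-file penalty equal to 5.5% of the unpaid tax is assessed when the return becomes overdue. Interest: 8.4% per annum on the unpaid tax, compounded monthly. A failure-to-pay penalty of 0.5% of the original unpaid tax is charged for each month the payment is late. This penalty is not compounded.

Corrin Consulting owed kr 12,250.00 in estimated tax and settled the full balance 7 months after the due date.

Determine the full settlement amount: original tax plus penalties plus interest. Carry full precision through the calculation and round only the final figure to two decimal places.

Failure-to-file penalty: 5.5% × kr 12,250.00 = kr 673.75
Failure-to-pay penalty: 7 × 0.5% × kr 12,250.00 = kr 428.75
Interest (8.4%/yr ÷ 12 = 0.7%/month): kr 12,250.00 × ((1 + 0.007)^7 − 1) = kr 613.0033…
Total = kr 12,250.00 + kr 1,102.5000 + kr 613.0033… = kr 13,965.50

kr 13,965.50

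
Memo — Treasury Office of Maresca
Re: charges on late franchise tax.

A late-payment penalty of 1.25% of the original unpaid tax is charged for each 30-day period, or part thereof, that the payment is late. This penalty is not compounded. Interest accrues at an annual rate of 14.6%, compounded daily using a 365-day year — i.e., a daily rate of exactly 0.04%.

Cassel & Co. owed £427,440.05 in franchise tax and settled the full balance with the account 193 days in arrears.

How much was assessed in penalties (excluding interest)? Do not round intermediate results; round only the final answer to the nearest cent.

£37,401.00

Penalty periods: ⌈193/30⌉ = 7; penalty = 7 × 1.25% × £427,440.05 = £37,401.00…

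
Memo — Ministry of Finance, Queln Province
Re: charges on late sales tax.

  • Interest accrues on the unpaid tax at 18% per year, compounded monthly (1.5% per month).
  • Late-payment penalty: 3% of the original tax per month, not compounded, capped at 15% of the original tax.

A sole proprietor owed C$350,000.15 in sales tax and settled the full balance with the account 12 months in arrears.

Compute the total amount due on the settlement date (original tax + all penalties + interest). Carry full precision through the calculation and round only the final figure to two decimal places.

Penalty (uncapped): 12 × 3% × C$350,000.15 = C$126,000.05…; cap = 15% × C$350,000.15 = C$52,500.02… → penalty = C$52,500.02…
Interest: C$350,000.15 × ((1 + 0.015)^12 − 1) = C$350,000.15 × 0.1956182… = C$68,466.3894…
Total = C$350,000.15 + C$52,500.0225 + C$68,466.3894… = C$470,966.56

C$470,966.56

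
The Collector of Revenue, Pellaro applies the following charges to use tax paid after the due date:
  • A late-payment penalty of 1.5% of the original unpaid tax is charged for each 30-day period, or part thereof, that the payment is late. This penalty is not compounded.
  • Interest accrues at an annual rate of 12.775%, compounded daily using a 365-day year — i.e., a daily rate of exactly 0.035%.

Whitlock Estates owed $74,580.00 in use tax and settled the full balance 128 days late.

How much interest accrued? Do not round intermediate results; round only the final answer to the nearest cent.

Interest: $74,580.00 × ((1 + 0.00035)^128 − 1) = $74,580.00 × 0.04581048… = $3,416.5454…

$3,416.55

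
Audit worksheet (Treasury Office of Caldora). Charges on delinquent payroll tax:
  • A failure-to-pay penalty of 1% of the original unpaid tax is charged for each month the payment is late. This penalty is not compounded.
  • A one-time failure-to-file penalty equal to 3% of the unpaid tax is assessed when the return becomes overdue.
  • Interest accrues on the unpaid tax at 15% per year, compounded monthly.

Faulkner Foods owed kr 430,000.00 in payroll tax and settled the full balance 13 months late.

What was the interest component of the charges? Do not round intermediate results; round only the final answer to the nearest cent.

Interest (15%/yr ÷ 12 = 1.25%/month): kr 430,000.00 × ((1 + 0.0125)^13 − 1) = kr 75,363.4982…

kr 75,363.50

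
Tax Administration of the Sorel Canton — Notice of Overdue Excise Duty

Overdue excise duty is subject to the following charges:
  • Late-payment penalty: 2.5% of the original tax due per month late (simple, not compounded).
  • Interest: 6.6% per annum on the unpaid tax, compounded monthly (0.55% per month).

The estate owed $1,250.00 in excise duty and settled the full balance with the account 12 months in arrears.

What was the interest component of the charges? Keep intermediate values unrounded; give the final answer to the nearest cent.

Interest: $1,250.00 × ((1 + 0.0055)^12 − 1) = $1,250.00 × 0.0680336… = $85.0419…

$85.04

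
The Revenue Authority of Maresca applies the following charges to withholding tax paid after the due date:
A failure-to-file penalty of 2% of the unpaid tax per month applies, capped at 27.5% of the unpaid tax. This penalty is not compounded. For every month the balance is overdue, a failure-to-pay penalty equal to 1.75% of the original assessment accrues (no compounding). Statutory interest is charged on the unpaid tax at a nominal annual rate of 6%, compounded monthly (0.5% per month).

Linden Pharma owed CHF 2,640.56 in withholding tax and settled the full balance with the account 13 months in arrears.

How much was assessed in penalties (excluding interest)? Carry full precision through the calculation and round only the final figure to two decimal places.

Failure-to-file: 13 × 2% × CHF 2,640.56 = CHF 686.55… (under the 27.5% cap)
Failure-to-pay penalty = 1.75% × CHF 2,640.56 × 13 mo = CHF 600.73…
Total penalty = CHF 686.55… + CHF 600.73… = CHF 1,287.27

CHF 1,287.27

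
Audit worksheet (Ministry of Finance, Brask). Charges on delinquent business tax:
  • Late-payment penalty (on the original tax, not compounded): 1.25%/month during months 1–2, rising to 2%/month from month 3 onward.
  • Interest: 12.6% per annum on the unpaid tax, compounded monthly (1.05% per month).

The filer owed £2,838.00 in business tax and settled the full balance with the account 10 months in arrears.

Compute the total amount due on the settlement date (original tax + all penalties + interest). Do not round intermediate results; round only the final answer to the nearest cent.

£3,675.50

Penalty, months 1–2: 2 × 1.25% × £2,838.00 = £70.95
Penalty, months 3–10: 8 × 2% × £2,838.00 = £454.08
Interest: £2,838.00 × ((1 + 0.0105)^10 − 1) = £2,838.00 × 0.1101028… = £312.4716…
Total = £2,838.00 + £525.0300 + £312.4716… = £3,675.50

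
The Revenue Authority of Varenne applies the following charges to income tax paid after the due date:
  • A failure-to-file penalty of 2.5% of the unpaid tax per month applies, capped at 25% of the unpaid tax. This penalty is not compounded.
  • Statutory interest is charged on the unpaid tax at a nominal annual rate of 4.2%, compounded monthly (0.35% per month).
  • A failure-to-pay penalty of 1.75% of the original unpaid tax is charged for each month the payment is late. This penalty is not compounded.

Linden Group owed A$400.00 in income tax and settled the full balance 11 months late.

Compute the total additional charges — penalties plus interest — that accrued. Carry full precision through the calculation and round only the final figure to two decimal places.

Failure-to-file: 11 × 2.5% × A$400.00 = A$110.00, capped at 25% × A$400.00 = A$100.00
Failure-to-pay penalty: 11 × 1.75% × A$400.00 = A$77.00
Interest: A$400.00 × ((1 + 0.0035)^11 − 1) = A$400.00 × 0.0391809… = A$15.6723…
Penalties + interest = A$177.0000 + A$15.6723… = A$192.67

A$192.67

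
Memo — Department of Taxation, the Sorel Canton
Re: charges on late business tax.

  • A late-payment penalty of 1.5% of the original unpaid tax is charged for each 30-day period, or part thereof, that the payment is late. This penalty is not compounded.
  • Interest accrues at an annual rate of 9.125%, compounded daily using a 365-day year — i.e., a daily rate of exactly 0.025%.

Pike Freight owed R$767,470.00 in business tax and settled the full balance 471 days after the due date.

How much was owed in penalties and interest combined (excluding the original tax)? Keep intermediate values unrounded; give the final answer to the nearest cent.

R$280,085.32

Penalty periods: ⌈471/30⌉ = 16; penalty = 16 × 1.5% × R$767,470.00 = R$184,192.80
Interest: R$767,470.00 × ((1 + 0.00025)^471 − 1) = R$767,470.00 × 0.12494628… = R$95,892.5218…
Penalties + interest = R$184,192.8000 + R$95,892.5218… = R$280,085.32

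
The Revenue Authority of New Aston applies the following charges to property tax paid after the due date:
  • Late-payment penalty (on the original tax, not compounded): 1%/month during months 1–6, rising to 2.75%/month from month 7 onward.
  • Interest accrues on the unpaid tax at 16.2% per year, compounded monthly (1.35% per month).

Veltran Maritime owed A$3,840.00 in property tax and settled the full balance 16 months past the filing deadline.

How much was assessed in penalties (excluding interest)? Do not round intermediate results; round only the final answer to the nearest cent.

Penalty, months 1–6: 6 × 1% × A$3,840.00 = A$230.40
Penalty, months 7–16: 10 × 2.75% × A$3,840.00 = A$1,056.00
Total penalty = A$230.40 + A$1,056.00 = A$1,286.40

A$1,286.40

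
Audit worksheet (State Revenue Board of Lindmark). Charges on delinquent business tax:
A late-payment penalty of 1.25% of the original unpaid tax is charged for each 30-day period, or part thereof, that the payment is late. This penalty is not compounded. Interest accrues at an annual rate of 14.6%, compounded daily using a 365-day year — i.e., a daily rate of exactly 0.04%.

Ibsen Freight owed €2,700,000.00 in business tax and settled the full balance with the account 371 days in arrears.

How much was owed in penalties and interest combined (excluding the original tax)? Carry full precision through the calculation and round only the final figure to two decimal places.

Penalty periods: ⌈371/30⌉ = 13; penalty = 13 × 1.25% × €2,700,000.00 = €438,750.00
Interest: €2,700,000.00 × ((1 + 0.0004)^371 − 1) = €2,700,000.00 × 0.15994238… = €431,844.4149…
Penalties + interest = €438,750.0000 + €431,844.4149… = €870,594.41

€870,594.41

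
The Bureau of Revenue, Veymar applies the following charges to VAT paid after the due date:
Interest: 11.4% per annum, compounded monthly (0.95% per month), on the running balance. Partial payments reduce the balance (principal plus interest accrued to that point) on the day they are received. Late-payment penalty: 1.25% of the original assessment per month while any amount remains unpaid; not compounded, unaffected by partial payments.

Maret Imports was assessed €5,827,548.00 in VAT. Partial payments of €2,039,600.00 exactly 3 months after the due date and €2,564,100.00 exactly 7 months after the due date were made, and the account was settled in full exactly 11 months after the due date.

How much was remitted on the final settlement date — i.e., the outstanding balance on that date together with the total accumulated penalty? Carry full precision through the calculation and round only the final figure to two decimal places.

Balance at month 3: €5,827,548.0000 × (1 + 0.0095)^3 = €5,995,215.9230…
After €2,039,600.00 payment: €5,995,215.9230… − €2,039,600.00 = €3,955,615.9230…
Balance at month 7: €3,955,615.9230… × (1 + 0.0095)^4 = €4,108,084.8921…
After €2,564,100.00 payment: €4,108,084.8921… − €2,564,100.00 = €1,543,984.8921…
Balance at month 11: €1,543,984.8921… × (1 + 0.0095)^4 = €1,603,497.6935…
Penalty: 11 × 1.25% × €5,827,548.00 = €801,287.85
Final settlement = outstanding balance + penalty = €1,603,497.6935… + €801,287.85 = €2,404,785.54

€2,404,785.54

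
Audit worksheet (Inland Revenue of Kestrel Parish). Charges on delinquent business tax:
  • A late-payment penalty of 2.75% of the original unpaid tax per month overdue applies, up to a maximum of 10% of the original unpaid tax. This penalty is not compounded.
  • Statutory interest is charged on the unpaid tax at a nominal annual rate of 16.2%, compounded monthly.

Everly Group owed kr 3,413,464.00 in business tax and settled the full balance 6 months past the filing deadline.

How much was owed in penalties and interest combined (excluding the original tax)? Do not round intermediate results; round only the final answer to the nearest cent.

kr 627,338.22

Penalty (uncapped): 6 × 2.75% × kr 3,413,464.00 = kr 563,221.56; cap = 10% × kr 3,413,464.00 = kr 341,346.40 → penalty = kr 341,346.40
Interest (16.2%/yr ÷ 12 = 1.35%/month): kr 3,413,464.00 × ((1 + 0.0135)^6 − 1) = kr 285,991.8191…
Penalties + interest = kr 341,346.4000 + kr 285,991.8191… = kr 627,338.22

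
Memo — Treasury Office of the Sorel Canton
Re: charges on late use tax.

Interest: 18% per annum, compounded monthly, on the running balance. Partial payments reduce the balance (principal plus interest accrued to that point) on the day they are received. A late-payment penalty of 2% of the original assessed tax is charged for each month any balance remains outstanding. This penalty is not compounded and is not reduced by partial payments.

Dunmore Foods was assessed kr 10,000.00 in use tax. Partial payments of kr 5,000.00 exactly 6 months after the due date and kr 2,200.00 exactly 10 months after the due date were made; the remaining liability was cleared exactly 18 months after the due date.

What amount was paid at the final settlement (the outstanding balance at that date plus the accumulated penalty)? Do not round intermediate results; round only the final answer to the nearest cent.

kr 8,217.03

Monthly rate = 18% ÷ 12 = 1.5%
Balance at month 6: kr 10,000.0000 × (1 + 0.015)^6 = kr 10,934.4326…
After kr 5,000.00 payment: kr 10,934.4326… − kr 5,000.00 = kr 5,934.4326…
Balance at month 10: kr 5,934.4326… × (1 + 0.015)^4 = kr 6,298.5905…
After kr 2,200.00 payment: kr 6,298.5905… − kr 2,200.00 = kr 4,098.5905…
Balance at month 18: kr 4,098.5905… × (1 + 0.015)^8 = kr 4,617.0318…
Penalty: 18 × 2% × kr 10,000.00 = kr 3,600.00
Final settlement = outstanding balance + penalty = kr 4,617.0318… + kr 3,600.00 = kr 8,217.03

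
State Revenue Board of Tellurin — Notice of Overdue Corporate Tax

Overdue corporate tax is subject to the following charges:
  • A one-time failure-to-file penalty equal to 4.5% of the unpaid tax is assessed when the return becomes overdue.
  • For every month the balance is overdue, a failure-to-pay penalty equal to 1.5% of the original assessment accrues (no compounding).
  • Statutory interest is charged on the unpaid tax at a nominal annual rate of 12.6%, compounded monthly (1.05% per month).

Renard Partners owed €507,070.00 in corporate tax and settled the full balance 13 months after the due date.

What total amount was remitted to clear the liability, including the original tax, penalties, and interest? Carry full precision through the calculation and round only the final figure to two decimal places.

Failure-to-file penalty: 4.5% × €507,070.00 = €22,818.15
Failure-to-pay penalty: 13 × 1.5% × €507,070.00 = €98,878.65
Interest: €507,070.00 × ((1 + 0.0105)^13 − 1) = €507,070.00 × 0.1454394… = €73,747.9759…
Total = €507,070.00 + €121,696.8000 + €73,747.9759… = €702,514.78

€702,514.78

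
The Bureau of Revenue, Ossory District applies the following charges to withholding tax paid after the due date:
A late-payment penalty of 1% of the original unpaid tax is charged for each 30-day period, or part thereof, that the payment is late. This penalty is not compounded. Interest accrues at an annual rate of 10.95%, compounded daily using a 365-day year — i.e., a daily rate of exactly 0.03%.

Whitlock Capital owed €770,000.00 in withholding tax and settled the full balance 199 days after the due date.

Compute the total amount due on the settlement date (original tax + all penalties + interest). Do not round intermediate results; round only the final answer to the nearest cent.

€871,261.58

Penalty periods: ⌈199/30⌉ = 7; penalty = 7 × 1% × €770,000.00 = €53,900.00
Interest: €770,000.00 × ((1 + 0.0003)^199 − 1) = €770,000.00 × 0.06150854… = €47,361.5753…
Total = €770,000.00 + €53,900.0000 + €47,361.5753… = €871,261.58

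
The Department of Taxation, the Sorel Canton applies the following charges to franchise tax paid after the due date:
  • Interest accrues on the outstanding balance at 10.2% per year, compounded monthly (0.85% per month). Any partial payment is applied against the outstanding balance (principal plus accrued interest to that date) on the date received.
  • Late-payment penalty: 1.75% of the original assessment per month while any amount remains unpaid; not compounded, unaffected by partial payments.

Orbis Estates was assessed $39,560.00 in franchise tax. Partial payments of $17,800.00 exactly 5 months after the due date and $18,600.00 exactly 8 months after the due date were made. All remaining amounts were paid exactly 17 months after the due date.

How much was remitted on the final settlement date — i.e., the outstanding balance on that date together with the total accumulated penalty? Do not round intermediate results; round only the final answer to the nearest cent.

$17,676.08

Balance at month 5: $39,560.0000 × (1 + 0.0085)^5 = $41,270.1261…
After $17,800.00 payment: $41,270.1261… − $17,800.00 = $23,470.1261…
Balance at month 8: $23,470.1261… × (1 + 0.0085)^3 = $24,073.7159…
After $18,600.00 payment: $24,073.7159… − $18,600.00 = $5,473.7159…
Balance at month 17: $5,473.7159… × (1 + 0.0085)^9 = $5,906.9783…
Penalty: 17 × 1.75% × $39,560.00 = $11,769.10
Final settlement = outstanding balance + penalty = $5,906.9783… + $11,769.10 = $17,676.08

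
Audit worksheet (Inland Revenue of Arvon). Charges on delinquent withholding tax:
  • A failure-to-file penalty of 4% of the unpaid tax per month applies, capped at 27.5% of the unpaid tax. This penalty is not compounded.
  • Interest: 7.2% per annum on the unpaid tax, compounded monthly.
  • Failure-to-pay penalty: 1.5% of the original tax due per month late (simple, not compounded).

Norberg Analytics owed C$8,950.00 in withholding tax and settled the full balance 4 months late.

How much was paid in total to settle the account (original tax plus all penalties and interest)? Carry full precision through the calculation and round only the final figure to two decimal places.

Failure-to-file: 4 × 4% × C$8,950.00 = C$1,432.00 (under the 27.5% cap)
Failure-to-pay penalty = 1.5% × C$8,950.00 × 4 mo = C$537.00
Interest (7.2%/yr ÷ 12 = 0.6%/month): C$8,950.00 × ((1 + 0.006)^4 − 1) = C$216.7409…
Total = C$8,950.00 + C$1,969.0000 + C$216.7409… = C$11,135.74

C$11,135.74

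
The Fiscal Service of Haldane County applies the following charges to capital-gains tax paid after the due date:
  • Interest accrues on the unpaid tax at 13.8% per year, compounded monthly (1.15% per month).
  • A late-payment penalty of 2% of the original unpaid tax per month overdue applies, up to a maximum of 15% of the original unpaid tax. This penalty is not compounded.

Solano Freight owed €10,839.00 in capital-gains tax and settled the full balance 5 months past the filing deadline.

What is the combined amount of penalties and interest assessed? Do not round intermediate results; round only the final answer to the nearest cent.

Penalty: 5 × 2% × €10,839.00 = €1,083.90 (below the 15% cap of €1,625.85)
Interest: €10,839.00 × ((1 + 0.0115)^5 − 1) = €10,839.00 × 0.0588378… = €637.7429…
Penalties + interest = €1,083.9000 + €637.7429… = €1,721.64

€1,721.64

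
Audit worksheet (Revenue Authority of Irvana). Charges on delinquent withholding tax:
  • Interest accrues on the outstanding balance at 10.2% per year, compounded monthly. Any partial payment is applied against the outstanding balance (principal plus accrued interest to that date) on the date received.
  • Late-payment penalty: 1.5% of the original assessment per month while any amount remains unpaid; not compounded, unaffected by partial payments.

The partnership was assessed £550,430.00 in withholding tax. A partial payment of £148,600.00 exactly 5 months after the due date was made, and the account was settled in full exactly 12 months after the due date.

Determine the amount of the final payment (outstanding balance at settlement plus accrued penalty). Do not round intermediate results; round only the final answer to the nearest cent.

Monthly rate = 10.2% ÷ 12 = 0.85%
Balance at month 5: £550,430.0000 × (1 + 0.0085)^5 = £574,224.3554…
After £148,600.00 payment: £574,224.3554… − £148,600.00 = £425,624.3554…
Balance at month 12: £425,624.3554… × (1 + 0.0085)^7 = £451,604.0098…
Penalty: 12 × 1.5% × £550,430.00 = £99,077.40
Final settlement = outstanding balance + penalty = £451,604.0098… + £99,077.40 = £550,681.41

£550,681.41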